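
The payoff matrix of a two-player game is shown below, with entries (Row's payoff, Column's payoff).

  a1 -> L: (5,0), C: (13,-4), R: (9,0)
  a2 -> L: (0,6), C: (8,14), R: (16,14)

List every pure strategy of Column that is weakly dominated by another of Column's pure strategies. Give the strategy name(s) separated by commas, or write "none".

L, C

L: dominated, since R does at least as well everywhere (a1: 0=0, a2: 14>6).
C: dominated, since R does at least as well everywhere (a1: 0>-4, a2: 14=14).
Nothing dominates R: L at a2 (14>6); C at a1 (0>-4).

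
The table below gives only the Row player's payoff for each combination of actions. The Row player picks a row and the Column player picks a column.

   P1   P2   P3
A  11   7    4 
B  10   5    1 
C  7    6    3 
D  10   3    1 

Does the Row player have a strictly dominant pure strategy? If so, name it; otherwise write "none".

A

A vs B: P1: 11>10, P2: 7>5, P3: 4>1.
A vs C: P1: 11>7, P2: 7>6, P3: 4>3.
A vs D: P1: 11>10, P2: 7>3, P3: 4>1.
A strictly beats every other strategy against every opponent action, so it is strictly dominant.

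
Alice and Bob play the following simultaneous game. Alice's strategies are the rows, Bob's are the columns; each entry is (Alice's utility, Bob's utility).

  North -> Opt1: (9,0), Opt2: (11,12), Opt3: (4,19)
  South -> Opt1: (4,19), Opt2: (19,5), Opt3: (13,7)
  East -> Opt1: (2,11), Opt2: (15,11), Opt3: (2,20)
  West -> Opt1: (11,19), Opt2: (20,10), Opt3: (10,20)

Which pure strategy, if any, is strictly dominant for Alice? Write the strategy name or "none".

none

North fails to dominate South at Opt2 (11<19).
South fails to dominate North at Opt1 (4<9).
East fails to dominate North at Opt1 (2<9).
West fails to dominate South at Opt3 (10<13).
No single strategy dominates all the others.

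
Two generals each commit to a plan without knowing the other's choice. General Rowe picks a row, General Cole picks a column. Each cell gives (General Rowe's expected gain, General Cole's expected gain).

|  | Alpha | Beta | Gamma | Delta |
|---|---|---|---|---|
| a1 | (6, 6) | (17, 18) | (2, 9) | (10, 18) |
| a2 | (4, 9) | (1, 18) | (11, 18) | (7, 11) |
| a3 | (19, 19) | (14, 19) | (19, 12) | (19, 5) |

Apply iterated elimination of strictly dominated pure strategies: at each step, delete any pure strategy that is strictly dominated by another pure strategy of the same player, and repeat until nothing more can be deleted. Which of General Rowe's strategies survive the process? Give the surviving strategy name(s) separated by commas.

For General Rowe, a3 strictly dominates a2 on the remaining columns (Alpha: 19>4, Beta: 14>1, Gamma: 19>11, Delta: 19>7); eliminate a2.
For General Cole, Beta strictly dominates Gamma on the remaining rows (a1: 18>9, a3: 19>12); eliminate Gamma.
Among the remaining strategies, none is strictly dominated by another pure strategy of the same player, so the elimination stops.
Surviving strategies — General Rowe: {a1, a3}; General Cole: {Alpha, Beta, Delta}.

a1, a3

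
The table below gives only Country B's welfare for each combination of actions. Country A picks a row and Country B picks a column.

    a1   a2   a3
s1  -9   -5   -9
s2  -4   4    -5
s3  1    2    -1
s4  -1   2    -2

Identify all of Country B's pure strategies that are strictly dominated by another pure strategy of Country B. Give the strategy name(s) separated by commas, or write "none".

a1, a3

a2 strictly dominates a1 — s1: -5>-9, s2: 4>-4, s3: 2>1, s4: 2>-1.
a2 is not dominated — it holds its own against a1 at s1 (-5>-9); a3 at s1 (-5>-9).
a2 strictly dominates a3 — s1: -5>-9, s2: 4>-5, s3: 2>-1, s4: 2>-2.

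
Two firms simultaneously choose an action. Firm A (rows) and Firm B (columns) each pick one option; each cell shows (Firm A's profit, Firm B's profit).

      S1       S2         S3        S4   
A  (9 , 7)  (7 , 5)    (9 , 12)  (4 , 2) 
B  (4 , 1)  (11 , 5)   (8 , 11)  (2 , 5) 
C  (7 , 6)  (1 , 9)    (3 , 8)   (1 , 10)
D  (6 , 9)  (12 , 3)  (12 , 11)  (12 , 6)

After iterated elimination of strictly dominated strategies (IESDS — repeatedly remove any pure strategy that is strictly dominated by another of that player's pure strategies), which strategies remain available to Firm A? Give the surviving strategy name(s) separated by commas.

Row B is eliminated: D beats it against every remaining column (S1: 6>4, S2: 12>11, S3: 12>8, S4: 12>2).
For Firm A, A strictly dominates C on the remaining columns (S1: 9>7, S2: 7>1, S3: 9>3, S4: 4>1); eliminate C.
Firm B's strategy S1 is strictly dominated by S3 (A: 12>7, D: 11>9) and is removed.
For Firm A, D strictly dominates A on the remaining columns (S2: 12>7, S3: 12>9, S4: 12>4); eliminate A.
For Firm B, S3 strictly dominates S2 on the remaining rows (D: 11>3); eliminate S2.
Column S4 is eliminated: S3 beats it against every remaining row (D: 11>6).
Among the remaining strategies, none is strictly dominated by another pure strategy of the same player, so the elimination stops.
Surviving strategies — Firm A: {D}; Firm B: {S3}.

D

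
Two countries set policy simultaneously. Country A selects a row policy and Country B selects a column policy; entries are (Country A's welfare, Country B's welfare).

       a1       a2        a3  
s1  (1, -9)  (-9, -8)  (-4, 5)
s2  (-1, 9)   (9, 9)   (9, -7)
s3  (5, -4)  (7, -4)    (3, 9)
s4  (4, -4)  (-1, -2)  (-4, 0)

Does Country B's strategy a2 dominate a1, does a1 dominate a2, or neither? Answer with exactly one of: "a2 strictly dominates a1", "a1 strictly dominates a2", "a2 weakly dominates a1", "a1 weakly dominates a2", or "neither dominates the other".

Compare a2 to a1 across each choice by Country A: s1: -8>-9, s2: 9=9, s3: -4=-4, s4: -2>-4.
a2 is at least as good everywhere and strictly better somewhere (tied only at s2, s3), so a2 weakly but not strictly dominates a1.

a2 weakly dominates a1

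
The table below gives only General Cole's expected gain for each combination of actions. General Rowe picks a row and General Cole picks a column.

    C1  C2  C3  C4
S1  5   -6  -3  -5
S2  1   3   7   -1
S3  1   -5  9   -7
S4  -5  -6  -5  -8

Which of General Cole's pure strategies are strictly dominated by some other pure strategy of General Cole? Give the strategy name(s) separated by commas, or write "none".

C1 is not dominated — it holds its own against C2 at S1 (5>-6); C3 at S1 (5>-3); C4 at S1 (5>-5).
C3 strictly dominates C2 — S1: -3>-6, S2: 7>3, S3: 9>-5, S4: -5>-6.
C3 is not dominated — it holds its own against C1 at S2 (7>1); C2 at S1 (-3>-6); C4 at S1 (-3>-5).
C1 strictly dominates C4 — S1: 5>-5, S2: 1>-1, S3: 1>-7, S4: -5>-8.

C2, C4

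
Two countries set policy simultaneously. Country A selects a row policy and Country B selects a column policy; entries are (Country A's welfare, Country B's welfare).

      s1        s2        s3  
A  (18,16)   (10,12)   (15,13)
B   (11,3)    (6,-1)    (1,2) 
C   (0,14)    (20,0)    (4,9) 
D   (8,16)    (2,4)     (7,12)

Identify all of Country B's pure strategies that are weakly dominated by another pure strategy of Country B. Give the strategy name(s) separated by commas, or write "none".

s2, s3

Nothing dominates s1: s2 at A (16>12); s3 at A (16>13).
s2: dominated, since s1 does at least as well everywhere (A: 16>12, B: 3>-1, C: 14>0, D: 16>4).
s3 is weakly dominated by s1 (A: 16>13, B: 3>2, C: 14>9, D: 16>12).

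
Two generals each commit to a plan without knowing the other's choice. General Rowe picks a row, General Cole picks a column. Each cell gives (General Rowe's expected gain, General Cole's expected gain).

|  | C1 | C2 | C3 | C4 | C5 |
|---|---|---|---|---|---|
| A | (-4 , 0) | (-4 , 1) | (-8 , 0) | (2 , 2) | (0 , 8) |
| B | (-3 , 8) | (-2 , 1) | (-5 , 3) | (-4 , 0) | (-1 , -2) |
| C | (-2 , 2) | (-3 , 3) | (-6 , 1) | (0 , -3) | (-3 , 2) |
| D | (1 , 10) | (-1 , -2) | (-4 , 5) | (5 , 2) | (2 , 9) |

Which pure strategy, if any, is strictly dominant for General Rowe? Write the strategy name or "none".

D vs A: C1: 1>-4, C2: -1>-4, C3: -4>-8, C4: 5>2, C5: 2>0.
D vs B: C1: 1>-3, C2: -1>-2, C3: -4>-5, C4: 5>-4, C5: 2>-1.
D vs C: C1: 1>-2, C2: -1>-3, C3: -4>-6, C4: 5>0, C5: 2>-3.
D strictly beats every other strategy against every opponent action, so it is strictly dominant.

D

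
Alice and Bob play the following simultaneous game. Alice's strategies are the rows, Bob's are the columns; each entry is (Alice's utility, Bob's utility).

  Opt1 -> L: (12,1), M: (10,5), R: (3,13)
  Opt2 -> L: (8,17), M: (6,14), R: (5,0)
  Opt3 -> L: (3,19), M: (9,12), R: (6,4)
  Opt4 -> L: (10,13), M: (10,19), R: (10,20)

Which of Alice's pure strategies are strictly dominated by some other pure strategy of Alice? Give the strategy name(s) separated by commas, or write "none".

Opt1: no other strategy beats it everywhere (Opt2 at L (12>8); Opt3 at L (12>3); Opt4 at L (12>10)).
Opt2 is strictly dominated by Opt4 (L: 10>8, M: 10>6, R: 10>5).
Opt3: dominated, since Opt4 does at least as well everywhere (L: 10>3, M: 10>9, R: 10>6).
Opt4: no other strategy beats it everywhere (Opt1 at M (10=10); Opt2 at L (10>8); Opt3 at L (10>3)).

Opt2, Opt3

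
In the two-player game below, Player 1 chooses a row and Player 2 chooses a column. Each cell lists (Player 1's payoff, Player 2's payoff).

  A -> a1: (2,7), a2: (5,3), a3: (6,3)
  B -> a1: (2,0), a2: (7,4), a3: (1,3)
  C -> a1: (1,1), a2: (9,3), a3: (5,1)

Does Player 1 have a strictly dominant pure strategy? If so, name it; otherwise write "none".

A fails to dominate B at a1 (2=2).
B fails to dominate A at a1 (2=2).
C fails to dominate A at a1 (1<2).
No single strategy dominates all the others.

none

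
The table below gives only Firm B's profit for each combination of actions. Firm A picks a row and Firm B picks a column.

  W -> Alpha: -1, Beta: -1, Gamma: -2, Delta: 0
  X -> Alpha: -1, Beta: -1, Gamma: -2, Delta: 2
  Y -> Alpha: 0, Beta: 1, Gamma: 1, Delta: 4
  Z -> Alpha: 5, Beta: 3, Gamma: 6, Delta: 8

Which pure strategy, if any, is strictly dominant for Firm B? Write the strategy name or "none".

Delta

Delta vs Alpha: W: 0>-1, X: 2>-1, Y: 4>0, Z: 8>5.
Delta vs Beta: W: 0>-1, X: 2>-1, Y: 4>1, Z: 8>3.
Delta vs Gamma: W: 0>-2, X: 2>-2, Y: 4>1, Z: 8>6.
Delta strictly beats every other strategy against every opponent action, so it is strictly dominant.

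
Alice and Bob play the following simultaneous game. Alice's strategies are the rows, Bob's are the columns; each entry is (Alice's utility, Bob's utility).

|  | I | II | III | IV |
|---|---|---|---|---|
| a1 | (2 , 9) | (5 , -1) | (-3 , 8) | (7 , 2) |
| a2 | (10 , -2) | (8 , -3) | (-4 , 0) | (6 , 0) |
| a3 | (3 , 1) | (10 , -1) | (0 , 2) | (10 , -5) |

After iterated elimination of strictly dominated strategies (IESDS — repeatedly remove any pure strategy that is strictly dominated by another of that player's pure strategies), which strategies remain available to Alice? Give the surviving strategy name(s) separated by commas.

a3

Row a1 is eliminated: a3 beats it against every remaining column (I: 3>2, II: 10>5, III: 0>-3, IV: 10>7).
Bob's strategy I is strictly dominated by III (a2: 0>-2, a3: 2>1) and is removed.
Alice's strategy a2 is strictly dominated by a3 (II: 10>8, III: 0>-4, IV: 10>6) and is removed.
For Bob, III strictly dominates II on the remaining rows (a3: 2>-1); eliminate II.
Bob's strategy IV is strictly dominated by III (a3: 2>-5) and is removed.
Among the remaining strategies, none is strictly dominated by another pure strategy of the same player, so the elimination stops.
Surviving strategies — Alice: {a3}; Bob: {III}.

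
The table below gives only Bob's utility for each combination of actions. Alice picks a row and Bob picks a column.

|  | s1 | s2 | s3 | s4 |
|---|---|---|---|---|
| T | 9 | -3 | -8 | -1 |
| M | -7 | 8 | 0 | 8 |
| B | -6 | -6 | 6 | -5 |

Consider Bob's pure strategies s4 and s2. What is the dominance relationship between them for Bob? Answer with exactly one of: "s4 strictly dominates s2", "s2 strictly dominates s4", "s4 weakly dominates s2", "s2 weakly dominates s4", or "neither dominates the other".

s4's payoffs vs s2's, by Alice's action — T: -1>-3, M: 8=8, B: -5>-6.
s4 is at least as good everywhere and strictly better somewhere (tied only at M), so s4 weakly but not strictly dominates s2.

s4 weakly dominates s2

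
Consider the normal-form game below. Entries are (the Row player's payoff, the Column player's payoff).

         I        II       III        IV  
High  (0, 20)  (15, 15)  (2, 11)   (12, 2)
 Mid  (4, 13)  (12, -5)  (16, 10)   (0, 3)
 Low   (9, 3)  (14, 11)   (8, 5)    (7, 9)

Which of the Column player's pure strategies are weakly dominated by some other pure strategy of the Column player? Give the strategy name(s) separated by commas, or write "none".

none

Nothing dominates I: II at High (20>15); III at High (20>11); IV at High (20>2).
Nothing dominates II: I at Low (11>3); III at High (15>11); IV at High (15>2).
III is not dominated — it holds its own against I at Low (5>3); II at Mid (10>-5); IV at High (11>2).
IV is not dominated — it holds its own against I at Low (9>3); II at Mid (3>-5); III at Low (9>5).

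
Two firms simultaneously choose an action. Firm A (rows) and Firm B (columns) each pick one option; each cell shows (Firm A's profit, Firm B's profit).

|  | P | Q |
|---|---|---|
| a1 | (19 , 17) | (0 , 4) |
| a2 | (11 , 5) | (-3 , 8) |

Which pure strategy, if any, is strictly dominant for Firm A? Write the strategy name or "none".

a1 vs a2: P: 19>11, Q: 0>-3.
a1 strictly beats every other strategy against every opponent action, so it is strictly dominant.

a1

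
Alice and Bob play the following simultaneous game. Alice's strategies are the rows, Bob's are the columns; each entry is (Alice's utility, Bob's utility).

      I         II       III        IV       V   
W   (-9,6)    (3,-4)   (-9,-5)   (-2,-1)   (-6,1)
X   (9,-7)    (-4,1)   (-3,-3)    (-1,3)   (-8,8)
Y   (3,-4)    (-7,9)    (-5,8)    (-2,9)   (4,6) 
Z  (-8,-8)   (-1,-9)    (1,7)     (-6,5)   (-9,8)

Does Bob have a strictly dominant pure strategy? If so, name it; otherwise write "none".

none

I fails to dominate II at X (-7<1).
II fails to dominate I at W (-4<6).
III fails to dominate I at W (-5<6).
IV fails to dominate I at W (-1<6).
V fails to dominate I at W (1<6).
No single strategy dominates all the others.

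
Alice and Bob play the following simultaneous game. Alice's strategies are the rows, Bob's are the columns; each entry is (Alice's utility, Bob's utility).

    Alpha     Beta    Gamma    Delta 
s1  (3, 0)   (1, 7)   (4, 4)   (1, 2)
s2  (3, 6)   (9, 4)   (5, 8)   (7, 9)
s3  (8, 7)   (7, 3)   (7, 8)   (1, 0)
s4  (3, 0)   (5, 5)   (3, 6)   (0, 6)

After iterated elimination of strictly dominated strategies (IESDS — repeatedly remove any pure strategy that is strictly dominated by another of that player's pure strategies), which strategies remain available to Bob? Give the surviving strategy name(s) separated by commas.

Alice's strategy s4 is strictly dominated by s3 (Alpha: 8>3, Beta: 7>5, Gamma: 7>3, Delta: 1>0) and is removed.
For Bob, Gamma strictly dominates Alpha on the remaining rows (s1: 4>0, s2: 8>6, s3: 8>7); eliminate Alpha.
Row s1 is eliminated: s2 beats it against every remaining column (Beta: 9>1, Gamma: 5>4, Delta: 7>1).
Bob's strategy Beta is strictly dominated by Gamma (s2: 8>4, s3: 8>3) and is removed.
Among the remaining strategies, none is strictly dominated by another pure strategy of the same player, so the elimination stops.
Surviving strategies — Alice: {s2, s3}; Bob: {Gamma, Delta}.

Gamma, Delta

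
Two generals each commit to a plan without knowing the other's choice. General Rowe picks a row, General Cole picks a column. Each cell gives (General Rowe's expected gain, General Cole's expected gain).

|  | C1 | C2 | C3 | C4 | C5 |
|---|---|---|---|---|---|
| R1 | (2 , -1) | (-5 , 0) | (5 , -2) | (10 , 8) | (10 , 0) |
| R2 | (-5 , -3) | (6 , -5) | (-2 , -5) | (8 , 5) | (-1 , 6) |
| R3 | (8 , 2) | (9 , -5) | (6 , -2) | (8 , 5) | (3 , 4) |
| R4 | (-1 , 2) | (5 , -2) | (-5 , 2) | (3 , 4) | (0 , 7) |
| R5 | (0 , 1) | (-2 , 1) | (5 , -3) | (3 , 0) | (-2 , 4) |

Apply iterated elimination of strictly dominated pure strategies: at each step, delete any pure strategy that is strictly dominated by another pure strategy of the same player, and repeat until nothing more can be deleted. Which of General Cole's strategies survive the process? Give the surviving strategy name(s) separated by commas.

C4

For General Rowe, R3 strictly dominates R4 on the remaining columns (C1: 8>-1, C2: 9>5, C3: 6>-5, C4: 8>3, C5: 3>0); eliminate R4.
General Rowe's strategy R5 is strictly dominated by R3 (C1: 8>0, C2: 9>-2, C3: 6>5, C4: 8>3, C5: 3>-2) and is removed.
For General Cole, C4 strictly dominates C1 on the remaining rows (R1: 8>-1, R2: 5>-3, R3: 5>2); eliminate C1.
Column C2 is eliminated: C4 beats it against every remaining row (R1: 8>0, R2: 5>-5, R3: 5>-5).
General Rowe's strategy R2 is strictly dominated by R1 (C3: 5>-2, C4: 10>8, C5: 10>-1) and is removed.
General Cole's strategy C3 is strictly dominated by C4 (R1: 8>-2, R3: 5>-2) and is removed.
General Rowe's strategy R3 is strictly dominated by R1 (C4: 10>8, C5: 10>3) and is removed.
General Cole's strategy C5 is strictly dominated by C4 (R1: 8>0) and is removed.
Among the remaining strategies, none is strictly dominated by another pure strategy of the same player, so the elimination stops.
Surviving strategies — General Rowe: {R1}; General Cole: {C4}.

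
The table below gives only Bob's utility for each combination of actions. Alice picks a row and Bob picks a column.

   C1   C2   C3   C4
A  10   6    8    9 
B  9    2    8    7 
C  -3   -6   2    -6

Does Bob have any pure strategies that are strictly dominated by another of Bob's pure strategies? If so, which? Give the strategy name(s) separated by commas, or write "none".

C1 is not dominated — it holds its own against C2 at A (10>6); C3 at A (10>8); C4 at A (10>9).
C2: dominated, since C1 does at least as well everywhere (A: 10>6, B: 9>2, C: -3>-6).
C3 is not dominated — it holds its own against C1 at C (2>-3); C2 at A (8>6); C4 at B (8>7).
C4: dominated, since C1 does at least as well everywhere (A: 10>9, B: 9>7, C: -3>-6).

C2, C4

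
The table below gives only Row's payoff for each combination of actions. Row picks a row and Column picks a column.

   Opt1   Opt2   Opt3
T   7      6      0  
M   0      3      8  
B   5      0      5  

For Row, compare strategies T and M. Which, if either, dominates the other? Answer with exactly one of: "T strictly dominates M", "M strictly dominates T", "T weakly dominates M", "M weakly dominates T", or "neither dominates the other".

T's payoffs vs M's, by Column's action — Opt1: 7>0, Opt2: 6>3, Opt3: 0<8.
T does better at Opt1, Opt2 but worse at Opt3; neither strategy dominates the other.

neither dominates the other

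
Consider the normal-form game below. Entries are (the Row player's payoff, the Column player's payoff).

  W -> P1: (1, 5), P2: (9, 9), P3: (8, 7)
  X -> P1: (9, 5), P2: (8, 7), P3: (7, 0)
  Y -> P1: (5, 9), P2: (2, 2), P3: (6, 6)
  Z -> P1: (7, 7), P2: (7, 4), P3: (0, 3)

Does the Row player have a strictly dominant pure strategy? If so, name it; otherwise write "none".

W fails to dominate X at P1 (1<9).
X fails to dominate W at P2 (8<9).
Y fails to dominate W at P2 (2<9).
Z fails to dominate W at P2 (7<9).
No single strategy dominates all the others.

none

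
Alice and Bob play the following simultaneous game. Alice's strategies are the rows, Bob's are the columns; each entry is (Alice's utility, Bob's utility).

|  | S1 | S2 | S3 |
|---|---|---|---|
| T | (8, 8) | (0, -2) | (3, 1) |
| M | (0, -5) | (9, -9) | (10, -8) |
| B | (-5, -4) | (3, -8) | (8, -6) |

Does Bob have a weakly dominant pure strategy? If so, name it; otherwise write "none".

S1 vs S2: T: 8>-2, M: -5>-9, B: -4>-8.
S1 vs S3: T: 8>1, M: -5>-8, B: -4>-6.
S1 is at least as good as every other strategy against every opponent action, so it is weakly dominant.

S1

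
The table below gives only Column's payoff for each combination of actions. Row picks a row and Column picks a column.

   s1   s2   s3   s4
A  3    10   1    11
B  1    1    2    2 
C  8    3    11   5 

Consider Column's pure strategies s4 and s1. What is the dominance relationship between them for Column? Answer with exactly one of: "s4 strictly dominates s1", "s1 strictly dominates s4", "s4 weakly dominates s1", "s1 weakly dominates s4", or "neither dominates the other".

neither dominates the other

s4's payoffs vs s1's, by Row's action — A: 11>3, B: 2>1, C: 5<8.
s4 does better at A, B but worse at C; neither strategy dominates the other.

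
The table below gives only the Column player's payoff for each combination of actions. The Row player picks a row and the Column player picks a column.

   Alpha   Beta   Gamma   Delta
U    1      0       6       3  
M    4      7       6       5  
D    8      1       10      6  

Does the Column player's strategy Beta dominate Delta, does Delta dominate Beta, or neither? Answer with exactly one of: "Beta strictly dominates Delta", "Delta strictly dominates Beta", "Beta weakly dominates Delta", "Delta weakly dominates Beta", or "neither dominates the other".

neither dominates the other

Beta's payoffs vs Delta's, by the Row player's action — U: 0<3, M: 7>5, D: 1<6.
Beta does better at M but worse at U, D; neither strategy dominates the other.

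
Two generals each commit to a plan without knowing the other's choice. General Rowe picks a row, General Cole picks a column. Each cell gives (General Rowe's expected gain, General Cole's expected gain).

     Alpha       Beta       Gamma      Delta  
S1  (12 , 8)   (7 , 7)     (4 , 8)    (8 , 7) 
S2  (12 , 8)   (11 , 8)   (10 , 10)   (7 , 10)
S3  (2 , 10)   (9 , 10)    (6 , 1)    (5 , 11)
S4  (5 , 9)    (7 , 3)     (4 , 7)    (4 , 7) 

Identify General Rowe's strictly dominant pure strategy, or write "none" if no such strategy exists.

none

S1 fails to dominate S2 at Alpha (12=12).
S2 fails to dominate S1 at Alpha (12=12).
S3 fails to dominate S1 at Alpha (2<12).
S4 fails to dominate S1 at Alpha (5<12).
No single strategy dominates all the others.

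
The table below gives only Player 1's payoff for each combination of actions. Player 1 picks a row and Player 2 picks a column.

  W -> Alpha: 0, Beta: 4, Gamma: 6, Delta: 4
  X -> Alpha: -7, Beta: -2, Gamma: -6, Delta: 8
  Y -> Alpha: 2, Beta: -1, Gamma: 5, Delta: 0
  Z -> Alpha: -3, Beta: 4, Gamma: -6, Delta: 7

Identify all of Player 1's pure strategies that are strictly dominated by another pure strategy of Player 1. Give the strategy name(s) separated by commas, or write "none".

W is not dominated — it holds its own against X at Alpha (0>-7); Y at Beta (4>-1); Z at Alpha (0>-3).
X: no other strategy beats it everywhere (W at Delta (8>4); Y at Delta (8>0); Z at Gamma (-6=-6)).
Y is not dominated — it holds its own against W at Alpha (2>0); X at Alpha (2>-7); Z at Alpha (2>-3).
Z is not dominated — it holds its own against W at Beta (4=4); X at Alpha (-3>-7); Y at Beta (4>-1).

none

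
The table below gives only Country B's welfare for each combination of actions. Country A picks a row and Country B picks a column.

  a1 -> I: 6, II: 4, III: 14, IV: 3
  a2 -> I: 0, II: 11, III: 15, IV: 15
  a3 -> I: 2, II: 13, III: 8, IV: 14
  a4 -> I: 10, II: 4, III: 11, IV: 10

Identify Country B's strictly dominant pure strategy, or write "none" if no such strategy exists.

none

I fails to dominate II at a2 (0<11).
II fails to dominate I at a1 (4<6).
III fails to dominate II at a3 (8<13).
IV fails to dominate I at a1 (3<6).
No single strategy dominates all the others.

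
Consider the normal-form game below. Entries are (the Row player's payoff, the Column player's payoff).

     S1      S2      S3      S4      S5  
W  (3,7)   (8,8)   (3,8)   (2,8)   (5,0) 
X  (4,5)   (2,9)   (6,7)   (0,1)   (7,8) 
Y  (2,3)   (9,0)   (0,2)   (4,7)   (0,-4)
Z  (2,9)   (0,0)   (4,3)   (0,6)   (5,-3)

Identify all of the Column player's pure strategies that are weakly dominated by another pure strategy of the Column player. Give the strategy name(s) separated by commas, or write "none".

S1: no other strategy beats it everywhere (S2 at Y (3>0); S3 at Y (3>2); S4 at X (5>1); S5 at W (7>0)).
S2 is not dominated — it holds its own against S1 at W (8>7); S3 at X (9>7); S4 at X (9>1); S5 at W (8>0).
S3 is not dominated — it holds its own against S1 at W (8>7); S2 at Y (2>0); S4 at X (7>1); S5 at W (8>0).
S4 is not dominated — it holds its own against S1 at W (8>7); S2 at Y (7>0); S3 at Y (7>2); S5 at W (8>0).
S2 weakly dominates S5 — W: 8>0, X: 9>8, Y: 0>-4, Z: 0>-3.

S5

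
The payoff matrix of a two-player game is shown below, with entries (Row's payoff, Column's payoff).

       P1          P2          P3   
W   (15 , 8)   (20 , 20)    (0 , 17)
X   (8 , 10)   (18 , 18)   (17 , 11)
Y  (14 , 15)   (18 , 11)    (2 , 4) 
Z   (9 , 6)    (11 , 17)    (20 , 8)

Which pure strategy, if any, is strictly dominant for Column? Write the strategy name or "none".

P1 fails to dominate P2 at W (8<20).
P2 fails to dominate P1 at Y (11<15).
P3 fails to dominate P1 at Y (4<15).
No single strategy dominates all the others.

none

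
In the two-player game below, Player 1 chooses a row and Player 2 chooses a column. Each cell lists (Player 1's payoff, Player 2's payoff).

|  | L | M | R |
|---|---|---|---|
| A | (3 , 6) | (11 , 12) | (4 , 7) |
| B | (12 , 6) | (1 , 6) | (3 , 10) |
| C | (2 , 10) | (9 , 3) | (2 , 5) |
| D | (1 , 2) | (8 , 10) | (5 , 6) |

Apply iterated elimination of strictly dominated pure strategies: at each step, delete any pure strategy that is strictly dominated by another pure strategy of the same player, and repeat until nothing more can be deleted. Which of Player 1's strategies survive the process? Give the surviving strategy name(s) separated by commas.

For Player 1, A strictly dominates C on the remaining columns (L: 3>2, M: 11>9, R: 4>2); eliminate C.
For Player 2, R strictly dominates L on the remaining rows (A: 7>6, B: 10>6, D: 6>2); eliminate L.
Player 1's strategy B is strictly dominated by A (M: 11>1, R: 4>3) and is removed.
Player 2's strategy R is strictly dominated by M (A: 12>7, D: 10>6) and is removed.
For Player 1, A strictly dominates D on the remaining columns (M: 11>8); eliminate D.
Among the remaining strategies, none is strictly dominated by another pure strategy of the same player, so the elimination stops.
Surviving strategies — Player 1: {A}; Player 2: {M}.

A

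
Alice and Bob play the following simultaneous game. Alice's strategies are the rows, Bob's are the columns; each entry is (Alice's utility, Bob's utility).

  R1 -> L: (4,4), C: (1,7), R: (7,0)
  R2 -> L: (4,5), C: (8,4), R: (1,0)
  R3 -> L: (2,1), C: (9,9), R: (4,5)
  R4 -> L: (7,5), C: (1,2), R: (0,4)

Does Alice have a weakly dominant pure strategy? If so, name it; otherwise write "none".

R1 fails to dominate R2 at C (1<8).
R2 fails to dominate R1 at R (1<7).
R3 fails to dominate R1 at L (2<4).
R4 fails to dominate R1 at R (0<7).
No single strategy dominates all the others.

none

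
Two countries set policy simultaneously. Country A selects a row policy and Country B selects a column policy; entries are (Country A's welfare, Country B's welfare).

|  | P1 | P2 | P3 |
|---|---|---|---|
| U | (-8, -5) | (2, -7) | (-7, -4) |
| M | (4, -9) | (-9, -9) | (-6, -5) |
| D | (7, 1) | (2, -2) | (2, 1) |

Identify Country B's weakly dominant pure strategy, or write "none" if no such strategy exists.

P3 vs P1: U: -4>-5, M: -5>-9, D: 1=1.
P3 vs P2: U: -4>-7, M: -5>-9, D: 1>-2.
P3 is at least as good as every other strategy against every opponent action, so it is weakly dominant.

P3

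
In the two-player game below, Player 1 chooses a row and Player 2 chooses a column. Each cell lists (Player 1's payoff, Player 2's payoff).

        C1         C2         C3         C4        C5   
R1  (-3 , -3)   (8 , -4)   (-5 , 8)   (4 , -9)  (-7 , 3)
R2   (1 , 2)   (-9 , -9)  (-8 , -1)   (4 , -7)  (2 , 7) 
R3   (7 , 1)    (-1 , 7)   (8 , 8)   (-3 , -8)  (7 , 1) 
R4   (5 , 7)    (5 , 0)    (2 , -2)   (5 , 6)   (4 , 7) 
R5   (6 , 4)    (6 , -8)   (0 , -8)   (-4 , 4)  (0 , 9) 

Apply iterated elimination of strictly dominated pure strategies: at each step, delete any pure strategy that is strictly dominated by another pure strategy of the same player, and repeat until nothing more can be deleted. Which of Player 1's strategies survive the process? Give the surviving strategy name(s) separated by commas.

Player 1's strategy R2 is strictly dominated by R4 (C1: 5>1, C2: 5>-9, C3: 2>-8, C4: 5>4, C5: 4>2) and is removed.
Column C4 is eliminated: C5 beats it against every remaining row (R1: 3>-9, R3: 1>-8, R4: 7>6, R5: 9>4).
Among the remaining strategies, none is strictly dominated by another pure strategy of the same player, so the elimination stops.
Surviving strategies — Player 1: {R1, R3, R4, R5}; Player 2: {C1, C2, C3, C5}.

R1, R3, R4, R5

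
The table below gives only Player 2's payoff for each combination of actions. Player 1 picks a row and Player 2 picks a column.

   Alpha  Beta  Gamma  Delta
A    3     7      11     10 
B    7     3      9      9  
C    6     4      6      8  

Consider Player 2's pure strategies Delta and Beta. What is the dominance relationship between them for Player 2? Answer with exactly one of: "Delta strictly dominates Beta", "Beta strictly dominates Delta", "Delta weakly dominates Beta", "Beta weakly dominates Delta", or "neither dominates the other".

Delta's payoffs vs Beta's, by Player 1's action — A: 10>7, B: 9>3, C: 8>4.
Every comparison favours Delta, so Delta strictly dominates Beta.

Delta strictly dominates Beta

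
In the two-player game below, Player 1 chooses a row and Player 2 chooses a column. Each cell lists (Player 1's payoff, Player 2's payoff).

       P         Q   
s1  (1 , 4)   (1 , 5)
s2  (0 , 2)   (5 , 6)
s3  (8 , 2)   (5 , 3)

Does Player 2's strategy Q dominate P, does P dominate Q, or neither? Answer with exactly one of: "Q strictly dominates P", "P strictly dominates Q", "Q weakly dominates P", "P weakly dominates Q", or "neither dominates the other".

Compare Q to P across each opponent action: s1: 5>4, s2: 6>2, s3: 3>2.
Every comparison favours Q, so Q strictly dominates P.

Q strictly dominates P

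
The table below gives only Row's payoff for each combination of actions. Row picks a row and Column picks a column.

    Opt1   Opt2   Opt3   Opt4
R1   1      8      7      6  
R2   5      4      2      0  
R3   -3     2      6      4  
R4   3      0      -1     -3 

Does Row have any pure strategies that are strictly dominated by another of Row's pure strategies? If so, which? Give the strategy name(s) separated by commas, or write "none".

Nothing dominates R1: R2 at Opt2 (8>4); R3 at Opt1 (1>-3); R4 at Opt2 (8>0).
R2: no other strategy beats it everywhere (R1 at Opt1 (5>1); R3 at Opt1 (5>-3); R4 at Opt1 (5>3)).
R1 strictly dominates R3 — Opt1: 1>-3, Opt2: 8>2, Opt3: 7>6, Opt4: 6>4.
R4: dominated, since R2 does at least as well everywhere (Opt1: 5>3, Opt2: 4>0, Opt3: 2>-1, Opt4: 0>-3).

R3, R4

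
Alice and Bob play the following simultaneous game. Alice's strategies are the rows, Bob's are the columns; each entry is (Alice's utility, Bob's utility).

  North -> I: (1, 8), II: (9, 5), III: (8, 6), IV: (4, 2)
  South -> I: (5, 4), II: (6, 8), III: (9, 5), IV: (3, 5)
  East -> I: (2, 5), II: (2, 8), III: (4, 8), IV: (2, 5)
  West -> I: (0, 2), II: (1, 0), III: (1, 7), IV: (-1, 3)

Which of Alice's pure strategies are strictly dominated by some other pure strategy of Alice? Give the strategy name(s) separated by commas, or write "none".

East, West

North is not dominated — it holds its own against South at II (9>6); East at II (9>2); West at I (1>0).
South is not dominated — it holds its own against North at I (5>1); East at I (5>2); West at I (5>0).
East: dominated, since South does at least as well everywhere (I: 5>2, II: 6>2, III: 9>4, IV: 3>2).
North strictly dominates West — I: 1>0, II: 9>1, III: 8>1, IV: 4>-1.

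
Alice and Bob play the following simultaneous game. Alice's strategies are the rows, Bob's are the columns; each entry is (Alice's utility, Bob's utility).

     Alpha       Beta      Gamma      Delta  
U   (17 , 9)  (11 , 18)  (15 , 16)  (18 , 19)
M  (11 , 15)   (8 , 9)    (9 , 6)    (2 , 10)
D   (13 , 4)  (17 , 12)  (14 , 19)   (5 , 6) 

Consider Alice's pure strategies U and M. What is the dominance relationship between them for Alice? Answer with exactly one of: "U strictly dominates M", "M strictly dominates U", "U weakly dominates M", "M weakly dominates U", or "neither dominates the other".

U's payoffs vs M's, by Bob's action — Alpha: 17>11, Beta: 11>8, Gamma: 15>9, Delta: 18>2.
U gives a strictly higher payoff against each choice by Bob, so U strictly dominates M.

U strictly dominates M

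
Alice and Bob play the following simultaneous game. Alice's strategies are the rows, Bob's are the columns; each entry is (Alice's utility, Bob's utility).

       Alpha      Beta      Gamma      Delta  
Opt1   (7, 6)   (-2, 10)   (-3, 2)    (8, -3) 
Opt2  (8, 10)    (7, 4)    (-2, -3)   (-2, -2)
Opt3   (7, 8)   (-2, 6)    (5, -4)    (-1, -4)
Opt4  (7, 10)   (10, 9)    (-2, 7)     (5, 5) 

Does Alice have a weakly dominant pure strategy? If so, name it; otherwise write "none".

none

Opt1 fails to dominate Opt2 at Alpha (7<8).
Opt2 fails to dominate Opt1 at Delta (-2<8).
Opt3 fails to dominate Opt1 at Delta (-1<8).
Opt4 fails to dominate Opt1 at Delta (5<8).
No single strategy dominates all the others.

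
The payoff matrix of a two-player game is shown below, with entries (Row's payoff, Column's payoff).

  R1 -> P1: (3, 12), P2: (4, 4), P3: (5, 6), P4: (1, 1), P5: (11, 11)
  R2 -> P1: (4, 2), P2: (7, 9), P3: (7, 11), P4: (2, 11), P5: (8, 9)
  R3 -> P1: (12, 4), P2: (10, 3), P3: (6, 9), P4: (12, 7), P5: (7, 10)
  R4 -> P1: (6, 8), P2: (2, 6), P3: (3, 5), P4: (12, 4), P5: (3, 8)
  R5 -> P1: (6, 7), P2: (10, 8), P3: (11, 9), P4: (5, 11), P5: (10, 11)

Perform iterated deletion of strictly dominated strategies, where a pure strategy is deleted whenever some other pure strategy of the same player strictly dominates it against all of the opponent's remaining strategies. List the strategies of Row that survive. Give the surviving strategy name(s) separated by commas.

R1, R3, R4, R5

For Row, R5 strictly dominates R2 on the remaining columns (P1: 6>4, P2: 10>7, P3: 11>7, P4: 5>2, P5: 10>8); eliminate R2.
Column's strategy P2 is strictly dominated by P5 (R1: 11>4, R3: 10>3, R4: 8>6, R5: 11>8) and is removed.
Column P3 is eliminated: P5 beats it against every remaining row (R1: 11>6, R3: 10>9, R4: 8>5, R5: 11>9).
Among the remaining strategies, none is strictly dominated by another pure strategy of the same player, so the elimination stops.
Surviving strategies — Row: {R1, R3, R4, R5}; Column: {P1, P4, P5}.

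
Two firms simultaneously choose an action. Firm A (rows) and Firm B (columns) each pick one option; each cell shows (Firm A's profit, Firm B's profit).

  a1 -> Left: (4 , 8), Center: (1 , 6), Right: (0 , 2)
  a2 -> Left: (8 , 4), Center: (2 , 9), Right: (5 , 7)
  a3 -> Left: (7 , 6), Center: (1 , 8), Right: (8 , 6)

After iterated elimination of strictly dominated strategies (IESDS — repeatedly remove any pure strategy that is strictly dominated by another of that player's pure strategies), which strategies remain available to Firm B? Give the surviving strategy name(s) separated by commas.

Firm A's strategy a1 is strictly dominated by a2 (Left: 8>4, Center: 2>1, Right: 5>0) and is removed.
Firm B's strategy Left is strictly dominated by Center (a2: 9>4, a3: 8>6) and is removed.
For Firm B, Center strictly dominates Right on the remaining rows (a2: 9>7, a3: 8>6); eliminate Right.
For Firm A, a2 strictly dominates a3 on the remaining columns (Center: 2>1); eliminate a3.
Among the remaining strategies, none is strictly dominated by another pure strategy of the same player, so the elimination stops.
Surviving strategies — Firm A: {a2}; Firm B: {Center}.

Center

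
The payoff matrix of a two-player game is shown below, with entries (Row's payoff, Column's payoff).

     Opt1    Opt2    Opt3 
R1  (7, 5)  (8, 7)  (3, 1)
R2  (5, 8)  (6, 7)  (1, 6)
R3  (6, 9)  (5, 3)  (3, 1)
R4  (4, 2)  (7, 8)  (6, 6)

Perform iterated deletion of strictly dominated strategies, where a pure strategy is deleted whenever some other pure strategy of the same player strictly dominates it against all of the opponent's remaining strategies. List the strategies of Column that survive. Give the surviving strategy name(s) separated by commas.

Opt2

Row's strategy R2 is strictly dominated by R1 (Opt1: 7>5, Opt2: 8>6, Opt3: 3>1) and is removed.
Column's strategy Opt3 is strictly dominated by Opt2 (R1: 7>1, R3: 3>1, R4: 8>6) and is removed.
Row R3 is eliminated: R1 beats it against every remaining column (Opt1: 7>6, Opt2: 8>5).
For Row, R1 strictly dominates R4 on the remaining columns (Opt1: 7>4, Opt2: 8>7); eliminate R4.
Column's strategy Opt1 is strictly dominated by Opt2 (R1: 7>5) and is removed.
Among the remaining strategies, none is strictly dominated by another pure strategy of the same player, so the elimination stops.
Surviving strategies — Row: {R1}; Column: {Opt2}.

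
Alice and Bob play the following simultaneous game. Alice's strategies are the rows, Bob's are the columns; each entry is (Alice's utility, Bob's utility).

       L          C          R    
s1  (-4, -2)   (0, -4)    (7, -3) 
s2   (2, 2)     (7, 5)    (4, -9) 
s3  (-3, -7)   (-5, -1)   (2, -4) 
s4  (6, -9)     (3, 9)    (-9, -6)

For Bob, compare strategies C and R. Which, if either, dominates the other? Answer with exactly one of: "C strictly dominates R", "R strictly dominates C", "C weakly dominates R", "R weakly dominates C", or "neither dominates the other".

C's payoffs vs R's, by Alice's action — s1: -4<-3, s2: 5>-9, s3: -1>-4, s4: 9>-6.
C does better at s2, s3, s4 but worse at s1; neither strategy dominates the other.

neither dominates the other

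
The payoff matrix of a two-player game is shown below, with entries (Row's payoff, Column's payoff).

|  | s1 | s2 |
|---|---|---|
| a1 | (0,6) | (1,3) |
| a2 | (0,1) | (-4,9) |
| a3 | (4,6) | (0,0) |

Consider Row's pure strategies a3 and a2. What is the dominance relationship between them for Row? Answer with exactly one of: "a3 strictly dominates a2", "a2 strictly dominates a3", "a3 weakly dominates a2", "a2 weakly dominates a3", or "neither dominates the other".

a3 strictly dominates a2

Compare a3 to a2 across every action of Column: s1: 4>0, s2: 0>-4.
Every comparison favours a3, so a3 strictly dominates a2.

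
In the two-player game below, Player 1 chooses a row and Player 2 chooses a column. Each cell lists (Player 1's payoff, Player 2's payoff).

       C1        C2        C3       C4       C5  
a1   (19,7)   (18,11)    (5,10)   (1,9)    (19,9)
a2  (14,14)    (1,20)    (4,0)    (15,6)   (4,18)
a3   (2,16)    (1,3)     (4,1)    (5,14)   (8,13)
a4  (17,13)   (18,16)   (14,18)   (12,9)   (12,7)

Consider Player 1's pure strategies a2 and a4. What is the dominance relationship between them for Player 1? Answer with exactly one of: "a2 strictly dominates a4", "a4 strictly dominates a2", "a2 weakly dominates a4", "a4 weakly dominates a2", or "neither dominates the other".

a2's payoffs vs a4's, by Player 2's action — C1: 14<17, C2: 1<18, C3: 4<14, C4: 15>12, C5: 4<12.
a2 does better at C4 but worse at C1, C2, C3, C5; neither strategy dominates the other.

neither dominates the other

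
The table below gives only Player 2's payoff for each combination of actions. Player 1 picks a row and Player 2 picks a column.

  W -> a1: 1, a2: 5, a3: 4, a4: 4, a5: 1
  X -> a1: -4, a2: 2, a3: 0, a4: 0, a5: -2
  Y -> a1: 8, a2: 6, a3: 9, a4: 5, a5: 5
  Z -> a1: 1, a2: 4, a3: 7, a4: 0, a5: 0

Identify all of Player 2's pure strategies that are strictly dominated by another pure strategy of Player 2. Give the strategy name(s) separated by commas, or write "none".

a1, a4, a5

a1 is strictly dominated by a3 (W: 4>1, X: 0>-4, Y: 9>8, Z: 7>1).
a2: no other strategy beats it everywhere (a1 at W (5>1); a3 at W (5>4); a4 at W (5>4); a5 at W (5>1)).
Nothing dominates a3: a1 at W (4>1); a2 at Y (9>6); a4 at W (4=4); a5 at W (4>1).
a4: dominated, since a2 does at least as well everywhere (W: 5>4, X: 2>0, Y: 6>5, Z: 4>0).
a2 strictly dominates a5 — W: 5>1, X: 2>-2, Y: 6>5, Z: 4>0.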